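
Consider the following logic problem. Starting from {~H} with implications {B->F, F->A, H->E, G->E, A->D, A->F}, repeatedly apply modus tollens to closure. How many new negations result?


Initial negated facts: {~H}
Apply modus tollens to closure:
  (no implication fires)
Final negated: {~H}
New negations: {(none)}
Count = 0

0


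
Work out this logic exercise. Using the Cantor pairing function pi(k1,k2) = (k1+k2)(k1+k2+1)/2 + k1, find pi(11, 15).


k1 + k2 = 26
(k1+k2)(k1+k2+1)/2 = 26 * 27 / 2 = 351
pi = 351 + 11 = 362

362


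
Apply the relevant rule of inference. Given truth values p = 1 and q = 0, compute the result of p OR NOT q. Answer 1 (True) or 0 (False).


p = 1, q = 0
Operation: p OR NOT q
Evaluate: 1 OR NOT 0 = 1

1


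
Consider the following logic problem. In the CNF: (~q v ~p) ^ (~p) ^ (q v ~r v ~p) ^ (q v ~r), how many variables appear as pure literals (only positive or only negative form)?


Check each variable for pure literal status:
p: pure negative
q: mixed (not pure)
r: pure negative
Pure literal count = 2

2


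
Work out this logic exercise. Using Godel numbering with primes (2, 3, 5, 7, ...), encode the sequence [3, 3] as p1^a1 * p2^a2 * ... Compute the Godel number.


Encode each element as an exponent of the corresponding prime:
  2^3 = 8
  3^3 = 27
Product = 8 * 27 = 216

216


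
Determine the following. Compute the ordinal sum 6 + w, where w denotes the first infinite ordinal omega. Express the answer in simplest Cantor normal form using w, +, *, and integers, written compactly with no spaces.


Compute 6 + w.
Ordinal + is associative but NOT commutative; for finite n>0, n + w = w but w + n stays w+n.
Any finite left addend is absorbed by w on the right: 6 + w = w.
Result = w

w


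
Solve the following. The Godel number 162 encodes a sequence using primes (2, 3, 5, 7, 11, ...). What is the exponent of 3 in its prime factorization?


Factorize 162 by dividing by 3 repeatedly.
Division steps: 3 divides 162 exactly 4 time(s).
Exponent of 3 = 4

4


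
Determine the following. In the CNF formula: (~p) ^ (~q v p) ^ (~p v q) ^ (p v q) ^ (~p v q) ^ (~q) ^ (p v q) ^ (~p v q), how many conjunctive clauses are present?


A CNF formula is a conjunction of clauses.
Clauses are separated by ^.
Counting the conjuncts: 8 clauses.

8


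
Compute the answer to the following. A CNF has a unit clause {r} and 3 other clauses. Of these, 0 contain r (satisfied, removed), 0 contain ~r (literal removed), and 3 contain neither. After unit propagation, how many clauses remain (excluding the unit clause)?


Satisfied (removed): 0
Shortened (remain): 0
Unchanged (remain): 3
Remaining = 0 + 3 = 3

3


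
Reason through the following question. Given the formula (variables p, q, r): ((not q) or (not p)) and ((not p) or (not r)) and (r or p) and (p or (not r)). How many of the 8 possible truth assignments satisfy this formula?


Evaluate all 8 assignments for p, q, r:
p=0, q=0, r=0: 0
p=0, q=0, r=1: 0
p=0, q=1, r=0: 0
p=0, q=1, r=1: 0
p=1, q=0, r=0: 1
p=1, q=0, r=1: 0
p=1, q=1, r=0: 0
p=1, q=1, r=1: 0
Satisfying count = 1

1


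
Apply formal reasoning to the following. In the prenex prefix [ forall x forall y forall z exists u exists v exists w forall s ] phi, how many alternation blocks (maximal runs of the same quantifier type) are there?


Quantifier-type sequence: A A A E E E A  (A=forall, E=exists)
Group into maximal same-type runs:
  Ax3 | Ex3 | Ax1
Number of blocks = 3

3


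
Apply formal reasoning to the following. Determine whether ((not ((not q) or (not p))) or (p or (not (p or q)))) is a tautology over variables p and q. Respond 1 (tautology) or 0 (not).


Check all 4 assignments:
p=0, q=0: 1
p=0, q=1: 0
p=1, q=0: 1
p=1, q=1: 1
Satisfying count = 3/4.
Tautology iff count = 4: no.

0


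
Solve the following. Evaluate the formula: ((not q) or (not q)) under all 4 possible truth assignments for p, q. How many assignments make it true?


Check all 4 assignments:
p=0, q=0: 1
p=0, q=1: 0
p=1, q=0: 1
p=1, q=1: 0
Count of True = 2

2


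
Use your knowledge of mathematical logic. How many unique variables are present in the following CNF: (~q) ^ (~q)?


Identify each variable that appears in the formula.
Variables found: q
Count = 1

1


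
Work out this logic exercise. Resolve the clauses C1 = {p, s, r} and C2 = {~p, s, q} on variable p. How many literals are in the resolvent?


Remove p from C1 and ~p from C2.
C1 remainder: {s, r}
C2 remainder: {s, q}
Union (resolvent): {q, r, s}
Resolvent has 3 literal(s).

3


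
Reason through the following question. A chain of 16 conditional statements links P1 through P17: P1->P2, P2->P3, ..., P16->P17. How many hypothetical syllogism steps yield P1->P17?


With 16 implications in a chain connecting 17 propositions:
P1->P2, P2->P3, ..., P16->P17
Steps needed = (number of implications) - 1 = 16 - 1 = 15

15


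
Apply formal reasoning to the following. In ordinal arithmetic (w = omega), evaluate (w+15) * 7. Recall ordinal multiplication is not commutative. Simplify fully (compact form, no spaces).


Compute (w+15) * 7.
Ordinal * is associative and left-distributive over +, but NOT commutative; for finite n>1, n*w = w but w*n stays w*n.
(w+15) * 7 = (w+15) repeated 7 times. Each intermediate +15 is absorbed by the following w; only the last survives: w*7+15.
Result = w*7+15

w*7+15


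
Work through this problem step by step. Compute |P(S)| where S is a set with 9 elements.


The power set of a set with n elements has 2^n elements.
|P(S)| = 2^9 = 512

512


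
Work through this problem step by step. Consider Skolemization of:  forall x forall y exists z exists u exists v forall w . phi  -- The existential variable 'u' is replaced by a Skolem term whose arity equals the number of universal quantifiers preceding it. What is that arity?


Quantifier prefix: forall x forall y exists z exists u exists v forall w
'u' is existentially quantified at position 4.
Universal variables preceding it: x, y
Skolem function arity = 2

2


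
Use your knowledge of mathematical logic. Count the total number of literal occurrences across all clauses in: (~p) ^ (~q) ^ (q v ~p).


Counting literals in each clause:
Clause 1: 1 literal(s)
Clause 2: 1 literal(s)
Clause 3: 2 literal(s)
Total = 4

4


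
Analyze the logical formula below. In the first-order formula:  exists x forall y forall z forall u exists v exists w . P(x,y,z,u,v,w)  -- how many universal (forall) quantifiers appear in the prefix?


Quantifier prefix: exists x forall y forall z forall u exists v exists w
Mark each quantifier type:
  E U U U E E
Universal count = 3, Existential count = 3
Asked for universal (forall) quantifiers: 3

3


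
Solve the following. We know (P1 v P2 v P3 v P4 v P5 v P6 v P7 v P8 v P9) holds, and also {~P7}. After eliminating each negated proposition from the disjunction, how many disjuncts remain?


Original disjuncts (9): P1, P2, P3, P4, P5, P6, P7, P8, P9
Negated (eliminate): ~P7
Remaining disjuncts: P1, P2, P3, P4, P5, P6, P8, P9
Count = 9 - 1 = 8

8


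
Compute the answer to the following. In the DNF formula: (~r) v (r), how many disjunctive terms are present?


A DNF formula is a disjunction of terms (conjunctions).
Terms are separated by v.
Counting the disjuncts: 2 terms.

2


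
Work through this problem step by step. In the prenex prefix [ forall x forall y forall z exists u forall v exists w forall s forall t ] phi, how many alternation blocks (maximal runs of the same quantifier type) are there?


Quantifier-type sequence: A A A E A E A A  (A=forall, E=exists)
Group into maximal same-type runs:
  Ax3 | Ex1 | Ax1 | Ex1 | Ax2
Number of blocks = 5

5


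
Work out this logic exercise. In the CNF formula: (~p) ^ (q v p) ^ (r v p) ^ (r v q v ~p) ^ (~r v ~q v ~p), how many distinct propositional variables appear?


Identify each variable that appears in the formula.
Variables found: p, q, r
Count = 3

3


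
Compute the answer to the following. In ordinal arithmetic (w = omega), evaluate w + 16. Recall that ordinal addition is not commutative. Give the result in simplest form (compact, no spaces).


Compute w + 16.
Ordinal + is associative but NOT commutative; for finite n>0, n + w = w but w + n stays w+n.
w + 16 is already in normal form (a successor ordinal beyond w).
Result = w+16

w+16


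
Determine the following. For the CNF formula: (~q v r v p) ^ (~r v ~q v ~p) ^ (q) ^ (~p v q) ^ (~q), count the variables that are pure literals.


Check each variable for pure literal status:
p: mixed (not pure)
q: mixed (not pure)
r: mixed (not pure)
Pure literal count = 0

0


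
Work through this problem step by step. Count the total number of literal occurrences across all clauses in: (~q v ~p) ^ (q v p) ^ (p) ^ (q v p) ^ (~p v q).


Counting literals in each clause:
Clause 1: 2 literal(s)
Clause 2: 2 literal(s)
Clause 3: 1 literal(s)
Clause 4: 2 literal(s)
Clause 5: 2 literal(s)
Total = 9

9


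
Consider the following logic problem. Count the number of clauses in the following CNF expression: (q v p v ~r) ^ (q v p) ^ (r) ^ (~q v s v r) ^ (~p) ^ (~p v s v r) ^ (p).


A CNF formula is a conjunction of clauses.
Clauses are separated by ^.
Counting the conjuncts: 7 clauses.

7


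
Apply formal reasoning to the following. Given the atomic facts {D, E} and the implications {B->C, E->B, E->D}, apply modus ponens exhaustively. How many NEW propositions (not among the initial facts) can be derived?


Initial facts: {D, E}
Apply modus ponens to closure:
  E and E->B  =>  B
  B and B->C  =>  C
Final known: {B, C, D, E}
New propositions: {B, C}
Count = 2

2


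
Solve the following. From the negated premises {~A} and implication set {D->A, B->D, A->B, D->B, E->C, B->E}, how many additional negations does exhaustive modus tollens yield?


Initial negated facts: {~A}
Apply modus tollens to closure:
  ~A and D->A  =>  ~D
  ~D and B->D  =>  ~B
Final negated: {~A, ~B, ~D}
New negations: {~B, ~D}
Count = 2

2


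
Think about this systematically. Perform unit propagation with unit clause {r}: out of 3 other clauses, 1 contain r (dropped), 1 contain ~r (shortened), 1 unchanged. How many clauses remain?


Satisfied (removed): 1
Shortened (remain): 1
Unchanged (remain): 1
Remaining = 1 + 1 = 2

2


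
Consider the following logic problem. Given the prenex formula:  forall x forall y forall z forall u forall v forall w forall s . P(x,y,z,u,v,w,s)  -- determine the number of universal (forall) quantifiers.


Quantifier prefix: forall x forall y forall z forall u forall v forall w forall s
Mark each quantifier type:
  U U U U U U U
Universal count = 7, Existential count = 0
Asked for universal (forall) quantifiers: 7

7


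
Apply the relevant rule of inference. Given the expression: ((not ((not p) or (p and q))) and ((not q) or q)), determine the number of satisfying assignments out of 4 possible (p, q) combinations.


Check all 4 assignments:
p=0, q=0: 0
p=0, q=1: 0
p=1, q=0: 1
p=1, q=1: 0
Count of True = 1

1


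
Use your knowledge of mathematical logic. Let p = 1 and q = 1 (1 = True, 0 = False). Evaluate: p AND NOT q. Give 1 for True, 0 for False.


p = 1, q = 1
Operation: p AND NOT q
Evaluate: 1 AND NOT 1 = 0

0


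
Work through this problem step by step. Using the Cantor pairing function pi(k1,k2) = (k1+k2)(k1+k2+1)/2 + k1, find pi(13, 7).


k1 + k2 = 20
(k1+k2)(k1+k2+1)/2 = 20 * 21 / 2 = 210
pi = 210 + 13 = 223

223


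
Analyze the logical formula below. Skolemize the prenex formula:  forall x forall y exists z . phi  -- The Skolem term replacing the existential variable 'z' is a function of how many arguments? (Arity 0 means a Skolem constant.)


Quantifier prefix: forall x forall y exists z
'z' is existentially quantified at position 3.
Universal variables preceding it: x, y
Skolem function arity = 2

2


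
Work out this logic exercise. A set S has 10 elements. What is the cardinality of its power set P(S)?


The power set of a set with n elements has 2^n elements.
|P(S)| = 2^10 = 1024

1024


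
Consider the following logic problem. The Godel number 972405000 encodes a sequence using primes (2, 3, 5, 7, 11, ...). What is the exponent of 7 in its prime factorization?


Factorize 972405000 by dividing by 7 repeatedly.
Division steps: 7 divides 972405000 exactly 4 time(s).
Exponent of 7 = 4

4


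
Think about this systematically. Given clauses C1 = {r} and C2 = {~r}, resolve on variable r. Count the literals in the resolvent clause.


Remove r from C1 and ~r from C2.
C1 remainder: {}
C2 remainder: {}
Union (resolvent): {} (empty clause)
Resolvent has 0 literal(s).

0


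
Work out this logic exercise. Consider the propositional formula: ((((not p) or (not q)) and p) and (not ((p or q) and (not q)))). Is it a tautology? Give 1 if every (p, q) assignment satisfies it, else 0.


Check all 4 assignments:
p=0, q=0: 0
p=0, q=1: 0
p=1, q=0: 0
p=1, q=1: 0
Satisfying count = 0/4.
Tautology iff count = 4: no.

0


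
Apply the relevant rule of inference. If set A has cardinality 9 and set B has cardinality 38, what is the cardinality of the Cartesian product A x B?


The Cartesian product A x B contains all ordered pairs (a, b).
|A x B| = |A| * |B| = 9 * 38 = 342

342


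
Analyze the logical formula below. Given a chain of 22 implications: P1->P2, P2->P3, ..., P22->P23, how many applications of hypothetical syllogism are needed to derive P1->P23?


With 22 implications in a chain connecting 23 propositions:
P1->P2, P2->P3, ..., P22->P23
Steps needed = (number of implications) - 1 = 22 - 1 = 21

21


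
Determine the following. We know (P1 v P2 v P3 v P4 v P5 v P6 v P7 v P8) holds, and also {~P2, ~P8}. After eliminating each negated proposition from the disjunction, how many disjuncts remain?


Original disjuncts (8): P1, P2, P3, P4, P5, P6, P7, P8
Negated (eliminate): ~P2, ~P8
Remaining disjuncts: P1, P3, P4, P5, P6, P7
Count = 8 - 2 = 6

6


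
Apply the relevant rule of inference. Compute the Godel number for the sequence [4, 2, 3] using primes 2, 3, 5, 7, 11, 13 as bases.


Encode each element as an exponent of the corresponding prime:
  2^4 = 16
  3^2 = 9
  5^3 = 125
Product = 16 * 9 * 125 = 18000

18000


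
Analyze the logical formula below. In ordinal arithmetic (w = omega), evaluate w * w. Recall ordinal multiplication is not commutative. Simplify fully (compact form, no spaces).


Compute w * w.
Ordinal * is associative and left-distributive over +, but NOT commutative; for finite n>1, n*w = w but w*n stays w*n.
w * w = w^2 by definition.
Result = w^2

w^2


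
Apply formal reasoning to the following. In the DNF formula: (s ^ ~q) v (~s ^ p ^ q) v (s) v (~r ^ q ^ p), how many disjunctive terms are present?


A DNF formula is a disjunction of terms (conjunctions).
Terms are separated by v.
Counting the disjuncts: 4 terms.

4


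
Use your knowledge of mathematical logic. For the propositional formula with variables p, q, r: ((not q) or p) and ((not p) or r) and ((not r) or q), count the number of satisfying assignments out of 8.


Evaluate all 8 assignments for p, q, r:
p=0, q=0, r=0: 1
p=0, q=0, r=1: 0
p=0, q=1, r=0: 0
p=0, q=1, r=1: 0
p=1, q=0, r=0: 0
p=1, q=0, r=1: 0
p=1, q=1, r=0: 0
p=1, q=1, r=1: 1
Satisfying count = 2

2


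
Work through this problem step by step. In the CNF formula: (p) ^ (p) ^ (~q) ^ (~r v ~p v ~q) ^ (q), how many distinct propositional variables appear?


Identify each variable that appears in the formula.
Variables found: p, q, r
Count = 3

3


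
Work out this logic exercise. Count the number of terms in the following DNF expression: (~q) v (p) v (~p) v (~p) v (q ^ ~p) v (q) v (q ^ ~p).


A DNF formula is a disjunction of terms (conjunctions).
Terms are separated by v.
Counting the disjuncts: 7 terms.

7


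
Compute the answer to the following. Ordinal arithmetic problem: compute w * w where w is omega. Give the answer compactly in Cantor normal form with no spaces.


Compute w * w.
Ordinal * is associative and left-distributive over +, but NOT commutative; for finite n>1, n*w = w but w*n stays w*n.
w * w = w^2 by definition.
Result = w^2

w^2


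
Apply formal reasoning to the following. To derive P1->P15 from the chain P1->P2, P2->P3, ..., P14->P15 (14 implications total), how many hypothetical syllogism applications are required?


With 14 implications in a chain connecting 15 propositions:
P1->P2, P2->P3, ..., P14->P15
Steps needed = (number of implications) - 1 = 14 - 1 = 13

13


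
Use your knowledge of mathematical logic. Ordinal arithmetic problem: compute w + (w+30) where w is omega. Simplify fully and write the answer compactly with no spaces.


Compute w + (w+30).
Ordinal + is associative but NOT commutative; for finite n>0, n + w = w but w + n stays w+n.
w + (w+30) = (w+w) + 30 = w*2+30.
Result = w*2+30

w*2+30


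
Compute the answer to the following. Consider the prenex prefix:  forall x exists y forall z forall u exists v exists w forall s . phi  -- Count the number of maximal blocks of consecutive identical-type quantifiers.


Quantifier-type sequence: A E A A E E A  (A=forall, E=exists)
Group into maximal same-type runs:
  Ax1 | Ex1 | Ax2 | Ex2 | Ax1
Number of blocks = 5

5


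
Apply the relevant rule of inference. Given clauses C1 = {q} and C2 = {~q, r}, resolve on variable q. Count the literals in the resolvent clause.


Remove q from C1 and ~q from C2.
C1 remainder: {}
C2 remainder: {r}
Union (resolvent): {r}
Resolvent has 1 literal(s).

1


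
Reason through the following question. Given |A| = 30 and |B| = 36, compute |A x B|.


The Cartesian product A x B contains all ordered pairs (a, b).
|A x B| = |A| * |B| = 30 * 36 = 1080

1080


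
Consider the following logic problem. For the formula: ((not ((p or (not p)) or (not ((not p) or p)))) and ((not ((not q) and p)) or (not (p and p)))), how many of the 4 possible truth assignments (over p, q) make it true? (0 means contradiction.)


Check all 4 assignments:
p=0, q=0: 0
p=0, q=1: 0
p=1, q=0: 0
p=1, q=1: 0
Count of True = 0

0


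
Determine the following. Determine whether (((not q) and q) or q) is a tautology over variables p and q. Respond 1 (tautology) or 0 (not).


Check all 4 assignments:
p=0, q=0: 0
p=0, q=1: 1
p=1, q=0: 0
p=1, q=1: 1
Satisfying count = 2/4.
Tautology iff count = 4: no.

0


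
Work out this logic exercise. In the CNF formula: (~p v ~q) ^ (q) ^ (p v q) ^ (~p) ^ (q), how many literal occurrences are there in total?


Counting literals in each clause:
Clause 1: 2 literal(s)
Clause 2: 1 literal(s)
Clause 3: 2 literal(s)
Clause 4: 1 literal(s)
Clause 5: 1 literal(s)
Total = 7

7


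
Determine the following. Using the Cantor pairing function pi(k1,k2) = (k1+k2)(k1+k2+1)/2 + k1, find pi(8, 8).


k1 + k2 = 16
(k1+k2)(k1+k2+1)/2 = 16 * 17 / 2 = 136
pi = 136 + 8 = 144

144


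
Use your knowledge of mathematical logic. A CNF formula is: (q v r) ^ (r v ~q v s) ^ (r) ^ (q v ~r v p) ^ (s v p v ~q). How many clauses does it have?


A CNF formula is a conjunction of clauses.
Clauses are separated by ^.
Counting the conjuncts: 5 clauses.

5


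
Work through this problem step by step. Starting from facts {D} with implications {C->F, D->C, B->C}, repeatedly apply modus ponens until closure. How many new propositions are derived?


Initial facts: {D}
Apply modus ponens to closure:
  D and D->C  =>  C
  C and C->F  =>  F
Final known: {C, D, F}
New propositions: {C, F}
Count = 2

2


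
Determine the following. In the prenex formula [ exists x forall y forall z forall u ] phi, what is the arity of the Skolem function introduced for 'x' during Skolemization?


Quantifier prefix: exists x forall y forall z forall u
'x' is existentially quantified at position 1.
No universal quantifiers precede it.
Skolem function arity = 0 (a Skolem constant)

0


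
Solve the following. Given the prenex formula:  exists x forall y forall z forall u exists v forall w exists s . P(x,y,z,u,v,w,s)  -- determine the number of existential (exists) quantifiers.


Quantifier prefix: exists x forall y forall z forall u exists v forall w exists s
Mark each quantifier type:
  E U U U E U E
Universal count = 4, Existential count = 3
Asked for existential (exists) quantifiers: 3

3


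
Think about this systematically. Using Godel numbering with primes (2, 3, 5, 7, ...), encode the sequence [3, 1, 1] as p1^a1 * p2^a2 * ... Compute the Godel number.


Encode each element as an exponent of the corresponding prime:
  2^3 = 8
  3^1 = 3
  5^1 = 5
Product = 8 * 3 * 5 = 120

120


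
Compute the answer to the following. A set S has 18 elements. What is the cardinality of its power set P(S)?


The power set of a set with n elements has 2^n elements.
|P(S)| = 2^18 = 262144

262144


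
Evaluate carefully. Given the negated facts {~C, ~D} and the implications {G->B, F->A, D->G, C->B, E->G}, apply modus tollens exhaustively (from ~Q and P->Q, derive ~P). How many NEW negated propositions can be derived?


Initial negated facts: {~C, ~D}
Apply modus tollens to closure:
  (no implication fires)
Final negated: {~C, ~D}
New negations: {(none)}
Count = 0

0


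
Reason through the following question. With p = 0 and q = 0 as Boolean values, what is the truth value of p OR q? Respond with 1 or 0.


p = 0, q = 0
Operation: p OR q
Evaluate: 0 OR 0 = 0

0


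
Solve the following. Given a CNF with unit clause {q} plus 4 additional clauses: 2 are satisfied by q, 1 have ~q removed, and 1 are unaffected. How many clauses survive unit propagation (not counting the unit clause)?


Satisfied (removed): 2
Shortened (remain): 1
Unchanged (remain): 1
Remaining = 1 + 1 = 2

2


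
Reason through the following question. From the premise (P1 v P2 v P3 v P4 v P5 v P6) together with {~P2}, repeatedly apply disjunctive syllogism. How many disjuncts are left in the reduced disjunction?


Original disjuncts (6): P1, P2, P3, P4, P5, P6
Negated (eliminate): ~P2
Remaining disjuncts: P1, P3, P4, P5, P6
Count = 6 - 1 = 5

5


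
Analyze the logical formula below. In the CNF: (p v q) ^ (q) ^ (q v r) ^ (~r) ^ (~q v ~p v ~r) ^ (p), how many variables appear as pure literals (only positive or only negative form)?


Check each variable for pure literal status:
p: mixed (not pure)
q: mixed (not pure)
r: mixed (not pure)
Pure literal count = 0

0


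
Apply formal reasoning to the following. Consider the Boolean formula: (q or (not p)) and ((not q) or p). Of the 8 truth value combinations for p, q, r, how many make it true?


Evaluate all 8 assignments for p, q, r:
p=0, q=0, r=0: 1
p=0, q=0, r=1: 1
p=0, q=1, r=0: 0
p=0, q=1, r=1: 0
p=1, q=0, r=0: 0
p=1, q=0, r=1: 0
p=1, q=1, r=0: 1
p=1, q=1, r=1: 1
Satisfying count = 4

4


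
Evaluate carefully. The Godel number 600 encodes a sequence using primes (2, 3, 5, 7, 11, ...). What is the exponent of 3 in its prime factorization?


Factorize 600 by dividing by 3 repeatedly.
Division steps: 3 divides 600 exactly 1 time(s).
Exponent of 3 = 1

1


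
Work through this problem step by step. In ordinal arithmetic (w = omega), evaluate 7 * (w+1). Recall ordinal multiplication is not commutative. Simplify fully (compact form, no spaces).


Compute 7 * (w+1).
Ordinal * is associative and left-distributive over +, but NOT commutative; for finite n>1, n*w = w but w*n stays w*n.
By left-distributivity: 7 * (w+1) = 7*w + 7*1 = w + 7 = w+7.
Result = w+7

w+7


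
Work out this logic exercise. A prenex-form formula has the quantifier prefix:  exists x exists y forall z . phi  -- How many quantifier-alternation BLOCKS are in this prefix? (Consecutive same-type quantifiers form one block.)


Quantifier-type sequence: E E A  (A=forall, E=exists)
Group into maximal same-type runs:
  Ex2 | Ax1
Number of blocks = 2

2


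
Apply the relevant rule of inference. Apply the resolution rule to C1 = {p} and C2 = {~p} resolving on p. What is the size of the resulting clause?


Remove p from C1 and ~p from C2.
C1 remainder: {}
C2 remainder: {}
Union (resolvent): {} (empty clause)
Resolvent has 0 literal(s).

0


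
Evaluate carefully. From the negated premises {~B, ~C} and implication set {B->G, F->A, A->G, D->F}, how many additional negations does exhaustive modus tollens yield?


Initial negated facts: {~B, ~C}
Apply modus tollens to closure:
  (no implication fires)
Final negated: {~B, ~C}
New negations: {(none)}
Count = 0

0


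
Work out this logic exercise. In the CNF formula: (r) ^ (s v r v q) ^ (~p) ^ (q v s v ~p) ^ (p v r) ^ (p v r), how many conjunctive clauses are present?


A CNF formula is a conjunction of clauses.
Clauses are separated by ^.
Counting the conjuncts: 6 clauses.

6


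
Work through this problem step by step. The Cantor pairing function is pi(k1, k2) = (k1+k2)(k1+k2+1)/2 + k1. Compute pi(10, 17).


k1 + k2 = 27
(k1+k2)(k1+k2+1)/2 = 27 * 28 / 2 = 378
pi = 378 + 10 = 388

388


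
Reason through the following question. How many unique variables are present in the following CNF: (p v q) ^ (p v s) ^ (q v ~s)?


Identify each variable that appears in the formula.
Variables found: p, q, s
Count = 3

3


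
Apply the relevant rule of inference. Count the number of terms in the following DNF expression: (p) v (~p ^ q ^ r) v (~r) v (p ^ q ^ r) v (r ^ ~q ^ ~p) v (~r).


A DNF formula is a disjunction of terms (conjunctions).
Terms are separated by v.
Counting the disjuncts: 6 terms.

6


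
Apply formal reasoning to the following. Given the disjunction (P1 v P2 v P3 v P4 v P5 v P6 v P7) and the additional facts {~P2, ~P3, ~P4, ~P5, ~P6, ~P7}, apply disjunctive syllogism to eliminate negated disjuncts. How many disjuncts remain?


Original disjuncts (7): P1, P2, P3, P4, P5, P6, P7
Negated (eliminate): ~P2, ~P3, ~P4, ~P5, ~P6, ~P7
Remaining disjuncts: P1
Count = 7 - 6 = 1

1


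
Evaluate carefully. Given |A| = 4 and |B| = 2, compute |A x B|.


The Cartesian product A x B contains all ordered pairs (a, b).
|A x B| = |A| * |B| = 4 * 2 = 8

8


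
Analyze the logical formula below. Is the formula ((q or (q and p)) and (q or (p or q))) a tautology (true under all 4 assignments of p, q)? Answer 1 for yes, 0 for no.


Check all 4 assignments:
p=0, q=0: 0
p=0, q=1: 1
p=1, q=0: 0
p=1, q=1: 1
Satisfying count = 2/4.
Tautology iff count = 4: no.

0


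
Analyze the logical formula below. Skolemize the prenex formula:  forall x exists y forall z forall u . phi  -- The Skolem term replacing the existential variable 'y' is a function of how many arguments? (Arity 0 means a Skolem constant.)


Quantifier prefix: forall x exists y forall z forall u
'y' is existentially quantified at position 2.
Universal variables preceding it: x
Skolem function arity = 1

1


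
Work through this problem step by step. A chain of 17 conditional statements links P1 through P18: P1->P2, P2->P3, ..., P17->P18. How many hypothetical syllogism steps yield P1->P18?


With 17 implications in a chain connecting 18 propositions:
P1->P2, P2->P3, ..., P17->P18
Steps needed = (number of implications) - 1 = 17 - 1 = 16

16


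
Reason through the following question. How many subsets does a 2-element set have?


The power set of a set with n elements has 2^n elements.
|P(S)| = 2^2 = 4

4


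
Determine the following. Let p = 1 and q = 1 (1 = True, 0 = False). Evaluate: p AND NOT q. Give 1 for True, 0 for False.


p = 1, q = 1
Operation: p AND NOT q
Evaluate: 1 AND NOT 1 = 0

0


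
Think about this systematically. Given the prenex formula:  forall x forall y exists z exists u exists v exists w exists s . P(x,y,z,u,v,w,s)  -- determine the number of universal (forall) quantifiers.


Quantifier prefix: forall x forall y exists z exists u exists v exists w exists s
Mark each quantifier type:
  U U E E E E E
Universal count = 2, Existential count = 5
Asked for universal (forall) quantifiers: 2

2


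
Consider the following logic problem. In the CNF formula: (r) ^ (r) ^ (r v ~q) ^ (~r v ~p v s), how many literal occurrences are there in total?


Counting literals in each clause:
Clause 1: 1 literal(s)
Clause 2: 1 literal(s)
Clause 3: 2 literal(s)
Clause 4: 3 literal(s)
Total = 7

7


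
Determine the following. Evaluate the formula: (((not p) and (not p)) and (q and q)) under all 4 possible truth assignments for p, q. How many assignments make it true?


Check all 4 assignments:
p=0, q=0: 0
p=0, q=1: 1
p=1, q=0: 0
p=1, q=1: 0
Count of True = 1

1


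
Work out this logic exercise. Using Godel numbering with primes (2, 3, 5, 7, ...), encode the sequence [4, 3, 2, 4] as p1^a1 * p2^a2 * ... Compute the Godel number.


Encode each element as an exponent of the corresponding prime:
  2^4 = 16
  3^3 = 27
  5^2 = 25
  7^4 = 2401
Product = 16 * 27 * 25 * 2401 = 25930800

25930800


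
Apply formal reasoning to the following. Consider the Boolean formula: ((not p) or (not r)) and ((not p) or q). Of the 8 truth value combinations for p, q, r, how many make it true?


Evaluate all 8 assignments for p, q, r:
p=0, q=0, r=0: 1
p=0, q=0, r=1: 1
p=0, q=1, r=0: 1
p=0, q=1, r=1: 1
p=1, q=0, r=0: 0
p=1, q=0, r=1: 0
p=1, q=1, r=0: 1
p=1, q=1, r=1: 0
Satisfying count = 5

5


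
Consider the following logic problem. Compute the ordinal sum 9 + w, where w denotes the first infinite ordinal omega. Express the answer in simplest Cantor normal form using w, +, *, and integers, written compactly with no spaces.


Compute 9 + w.
Ordinal + is associative but NOT commutative; for finite n>0, n + w = w but w + n stays w+n.
Any finite left addend is absorbed by w on the right: 9 + w = w.
Result = w

w


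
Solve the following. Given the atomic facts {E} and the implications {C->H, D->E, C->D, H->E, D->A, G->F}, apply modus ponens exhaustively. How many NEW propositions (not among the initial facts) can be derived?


Initial facts: {E}
Apply modus ponens to closure:
  (no implication fires)
Final known: {E}
New propositions: {(none)}
Count = 0

0


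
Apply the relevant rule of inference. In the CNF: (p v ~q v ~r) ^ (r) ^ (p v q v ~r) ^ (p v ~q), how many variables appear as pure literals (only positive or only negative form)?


Check each variable for pure literal status:
p: pure positive
q: mixed (not pure)
r: mixed (not pure)
Pure literal count = 1

1


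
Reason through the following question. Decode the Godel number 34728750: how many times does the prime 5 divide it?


Factorize 34728750 by dividing by 5 repeatedly.
Division steps: 5 divides 34728750 exactly 4 time(s).
Exponent of 5 = 4

4


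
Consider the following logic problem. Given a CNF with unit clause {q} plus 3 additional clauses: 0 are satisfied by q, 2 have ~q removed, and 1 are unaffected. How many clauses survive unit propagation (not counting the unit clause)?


Satisfied (removed): 0
Shortened (remain): 2
Unchanged (remain): 1
Remaining = 2 + 1 = 3

3


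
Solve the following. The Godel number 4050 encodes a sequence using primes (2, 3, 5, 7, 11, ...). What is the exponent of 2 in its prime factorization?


Factorize 4050 by dividing by 2 repeatedly.
Division steps: 2 divides 4050 exactly 1 time(s).
Exponent of 2 = 1

1


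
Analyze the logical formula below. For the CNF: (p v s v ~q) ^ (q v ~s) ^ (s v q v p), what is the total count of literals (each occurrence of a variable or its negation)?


Counting literals in each clause:
Clause 1: 3 literal(s)
Clause 2: 2 literal(s)
Clause 3: 3 literal(s)
Total = 8

8


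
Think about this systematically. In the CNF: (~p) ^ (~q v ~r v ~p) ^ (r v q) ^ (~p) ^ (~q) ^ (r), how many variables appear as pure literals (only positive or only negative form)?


Check each variable for pure literal status:
p: pure negative
q: mixed (not pure)
r: mixed (not pure)
Pure literal count = 1

1


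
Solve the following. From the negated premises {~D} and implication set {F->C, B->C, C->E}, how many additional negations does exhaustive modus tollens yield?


Initial negated facts: {~D}
Apply modus tollens to closure:
  (no implication fires)
Final negated: {~D}
New negations: {(none)}
Count = 0

0


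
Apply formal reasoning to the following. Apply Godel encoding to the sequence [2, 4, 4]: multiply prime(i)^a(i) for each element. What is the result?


Encode each element as an exponent of the corresponding prime:
  2^2 = 4
  3^4 = 81
  5^4 = 625
Product = 4 * 81 * 625 = 202500

202500


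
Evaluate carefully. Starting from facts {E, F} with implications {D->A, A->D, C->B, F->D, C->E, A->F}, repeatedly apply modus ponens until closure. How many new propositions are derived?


Initial facts: {E, F}
Apply modus ponens to closure:
  F and F->D  =>  D
  D and D->A  =>  A
Final known: {A, D, E, F}
New propositions: {A, D}
Count = 2

2


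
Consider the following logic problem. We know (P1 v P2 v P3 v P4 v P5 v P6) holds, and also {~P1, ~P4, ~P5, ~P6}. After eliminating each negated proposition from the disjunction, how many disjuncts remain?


Original disjuncts (6): P1, P2, P3, P4, P5, P6
Negated (eliminate): ~P1, ~P4, ~P5, ~P6
Remaining disjuncts: P2, P3
Count = 6 - 4 = 2

2


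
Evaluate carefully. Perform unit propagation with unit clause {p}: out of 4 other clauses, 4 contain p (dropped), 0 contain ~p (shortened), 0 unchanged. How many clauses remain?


Satisfied (removed): 4
Shortened (remain): 0
Unchanged (remain): 0
Remaining = 0 + 0 = 0

0


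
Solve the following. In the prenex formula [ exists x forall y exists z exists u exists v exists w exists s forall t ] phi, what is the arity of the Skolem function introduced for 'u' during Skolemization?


Quantifier prefix: exists x forall y exists z exists u exists v exists w exists s forall t
'u' is existentially quantified at position 4.
Universal variables preceding it: y
Skolem function arity = 1

1


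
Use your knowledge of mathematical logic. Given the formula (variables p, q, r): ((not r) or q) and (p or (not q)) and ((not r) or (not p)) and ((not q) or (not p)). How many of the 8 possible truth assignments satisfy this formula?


Evaluate all 8 assignments for p, q, r:
p=0, q=0, r=0: 1
p=0, q=0, r=1: 0
p=0, q=1, r=0: 0
p=0, q=1, r=1: 0
p=1, q=0, r=0: 1
p=1, q=0, r=1: 0
p=1, q=1, r=0: 0
p=1, q=1, r=1: 0
Satisfying count = 2

2


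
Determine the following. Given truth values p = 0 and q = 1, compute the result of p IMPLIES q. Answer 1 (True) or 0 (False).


p = 0, q = 1
Operation: p IMPLIES q
Evaluate: 0 IMPLIES 1 = 1

1


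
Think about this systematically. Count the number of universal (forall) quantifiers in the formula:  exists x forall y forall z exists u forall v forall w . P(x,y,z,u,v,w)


Quantifier prefix: exists x forall y forall z exists u forall v forall w
Mark each quantifier type:
  E U U E U U
Universal count = 4, Existential count = 2
Asked for universal (forall) quantifiers: 4

4


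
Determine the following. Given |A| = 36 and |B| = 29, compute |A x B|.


The Cartesian product A x B contains all ordered pairs (a, b).
|A x B| = |A| * |B| = 36 * 29 = 1044

1044


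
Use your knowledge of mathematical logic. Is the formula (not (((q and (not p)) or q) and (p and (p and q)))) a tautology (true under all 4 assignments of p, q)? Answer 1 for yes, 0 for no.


Check all 4 assignments:
p=0, q=0: 1
p=0, q=1: 1
p=1, q=0: 1
p=1, q=1: 0
Satisfying count = 3/4.
Tautology iff count = 4: no.

0


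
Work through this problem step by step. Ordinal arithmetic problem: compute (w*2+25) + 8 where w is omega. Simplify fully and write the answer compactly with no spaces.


Compute (w*2+25) + 8.
Ordinal + is associative but NOT commutative; for finite n>0, n + w = w but w + n stays w+n.
By associativity: (w*2+25) + 8 = w*2 + (25+8) = w*2+33.
Result = w*2+33

w*2+33


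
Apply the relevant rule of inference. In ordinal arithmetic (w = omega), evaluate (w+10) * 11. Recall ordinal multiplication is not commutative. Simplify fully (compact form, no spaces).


Compute (w+10) * 11.
Ordinal * is associative and left-distributive over +, but NOT commutative; for finite n>1, n*w = w but w*n stays w*n.
(w+10) * 11 = (w+10) repeated 11 times. Each intermediate +10 is absorbed by the following w; only the last survives: w*11+10.
Result = w*11+10

w*11+10


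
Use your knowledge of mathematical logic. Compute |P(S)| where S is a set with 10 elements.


The power set of a set with n elements has 2^n elements.
|P(S)| = 2^10 = 1024

1024


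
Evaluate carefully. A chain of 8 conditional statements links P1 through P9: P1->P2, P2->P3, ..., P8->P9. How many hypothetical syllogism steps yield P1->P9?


With 8 implications in a chain connecting 9 propositions:
P1->P2, P2->P3, ..., P8->P9
Steps needed = (number of implications) - 1 = 8 - 1 = 7

7


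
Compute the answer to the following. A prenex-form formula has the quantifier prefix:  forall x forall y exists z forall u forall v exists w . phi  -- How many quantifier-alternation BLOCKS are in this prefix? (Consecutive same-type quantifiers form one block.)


Quantifier-type sequence: A A E A A E  (A=forall, E=exists)
Group into maximal same-type runs:
  Ax2 | Ex1 | Ax2 | Ex1
Number of blocks = 4

4


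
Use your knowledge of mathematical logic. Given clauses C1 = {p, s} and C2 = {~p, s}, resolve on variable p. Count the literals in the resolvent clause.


Remove p from C1 and ~p from C2.
C1 remainder: {s}
C2 remainder: {s}
Union (resolvent): {s}
Resolvent has 1 literal(s).

1


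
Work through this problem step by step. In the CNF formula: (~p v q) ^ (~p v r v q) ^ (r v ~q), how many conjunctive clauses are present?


A CNF formula is a conjunction of clauses.
Clauses are separated by ^.
Counting the conjuncts: 3 clauses.

3


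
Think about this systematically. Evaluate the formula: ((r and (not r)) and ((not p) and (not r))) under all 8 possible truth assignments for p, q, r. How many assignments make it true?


Check all 8 assignments:
p=0, q=0, r=0: 0
p=0, q=0, r=1: 0
p=0, q=1, r=0: 0
p=0, q=1, r=1: 0
p=1, q=0, r=0: 0
p=1, q=0, r=1: 0
p=1, q=1, r=0: 0
p=1, q=1, r=1: 0
Count of True = 0

0


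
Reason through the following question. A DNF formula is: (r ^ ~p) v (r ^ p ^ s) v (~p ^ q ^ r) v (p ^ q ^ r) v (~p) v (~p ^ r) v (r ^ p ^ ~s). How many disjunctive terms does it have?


A DNF formula is a disjunction of terms (conjunctions).
Terms are separated by v.
Counting the disjuncts: 7 terms.

7


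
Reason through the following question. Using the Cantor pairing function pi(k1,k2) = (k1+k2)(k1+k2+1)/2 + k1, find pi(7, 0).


k1 + k2 = 7
(k1+k2)(k1+k2+1)/2 = 7 * 8 / 2 = 28
pi = 28 + 7 = 35

35


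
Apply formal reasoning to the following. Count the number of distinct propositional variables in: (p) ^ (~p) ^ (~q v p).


Identify each variable that appears in the formula.
Variables found: p, q
Count = 2

2


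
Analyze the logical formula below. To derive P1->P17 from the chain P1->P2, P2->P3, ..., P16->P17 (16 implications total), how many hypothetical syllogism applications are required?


With 16 implications in a chain connecting 17 propositions:
P1->P2, P2->P3, ..., P16->P17
Steps needed = (number of implications) - 1 = 16 - 1 = 15

15


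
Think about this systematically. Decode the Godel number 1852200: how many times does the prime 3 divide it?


Factorize 1852200 by dividing by 3 repeatedly.
Division steps: 3 divides 1852200 exactly 3 time(s).
Exponent of 3 = 3

3


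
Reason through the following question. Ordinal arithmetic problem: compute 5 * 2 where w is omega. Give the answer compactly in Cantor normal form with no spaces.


Compute 5 * 2.
Ordinal * is associative and left-distributive over +, but NOT commutative; for finite n>1, n*w = w but w*n stays w*n.
Both finite; ordinal * agrees with natural *: 5 * 2 = 10.
Result = 10

10


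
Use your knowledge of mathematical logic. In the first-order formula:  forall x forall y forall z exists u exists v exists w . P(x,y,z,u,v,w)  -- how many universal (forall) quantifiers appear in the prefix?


Quantifier prefix: forall x forall y forall z exists u exists v exists w
Mark each quantifier type:
  U U U E E E
Universal count = 3, Existential count = 3
Asked for universal (forall) quantifiers: 3

3
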